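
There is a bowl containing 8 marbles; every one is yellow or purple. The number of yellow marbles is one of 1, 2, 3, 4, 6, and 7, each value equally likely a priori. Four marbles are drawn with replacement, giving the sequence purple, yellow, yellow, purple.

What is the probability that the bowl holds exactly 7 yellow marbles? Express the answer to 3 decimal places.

0.057

Under each hypothesis, the probability of the observed sequence is: P(data | r = 1) = (7/8)(1/8)(1/8)(7/8) = 0.011963; P(data | r = 2) = (6/8)(2/8)(2/8)(6/8) = 0.035156; P(data | r = 3) = (5/8)(3/8)(3/8)(5/8) = 0.054932; P(data | r = 4) = (4/8)(4/8)(4/8)(4/8) = 0.0625; P(data | r = 6) = (2/8)(6/8)(6/8)(2/8) = 0.035156; P(data | r = 7) = (1/8)(7/8)(7/8)(1/8) = 0.011963.
The prior-weighted likelihoods are 1/6 · 0.011963 = 0.0019938, 1/6 · 0.035156 = 0.0058594, 1/6 · 0.054932 = 0.0091553, 1/6 · 0.0625 = 0.010417, 1/6 · 0.035156 = 0.0058594, 1/6 · 0.011963 = 0.0019938; summing to 0.035278.
Therefore the posterior P(r = 7 | data) = (0.0019938) / (0.035278) = 0.056517.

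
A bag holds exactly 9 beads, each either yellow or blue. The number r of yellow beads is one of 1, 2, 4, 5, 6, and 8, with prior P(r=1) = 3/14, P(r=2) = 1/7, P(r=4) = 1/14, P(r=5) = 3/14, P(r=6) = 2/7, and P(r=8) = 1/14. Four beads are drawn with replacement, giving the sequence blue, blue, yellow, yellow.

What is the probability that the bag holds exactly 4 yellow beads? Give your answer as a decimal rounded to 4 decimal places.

Under each hypothesis, the probability of the observed sequence is: P(data | r = 1) = (8/9)(8/9)(1/9)(1/9) = 0.0097546; P(data | r = 2) = (7/9)(7/9)(2/9)(2/9) = 0.029873; P(data | r = 4) = (5/9)(5/9)(4/9)(4/9) = 0.060966; P(data | r = 5) = (4/9)(4/9)(5/9)(5/9) = 0.060966; P(data | r = 6) = (3/9)(3/9)(6/9)(6/9) = 0.049383; P(data | r = 8) = (1/9)(1/9)(8/9)(8/9) = 0.0097546.
Weighting by the prior gives 3/14 · 0.0097546 = 0.0020903, 1/7 · 0.029873 = 0.0042676, 1/14 · 0.060966 = 0.0043547, 3/14 · 0.060966 = 0.013064, 2/7 · 0.049383 = 0.014109, 1/14 · 0.0097546 = 0.00069676; summing to 0.038583.
By Bayes' rule, P(r = 4 | data) = (0.0043547) / (0.038583) = 0.11287.

0.1129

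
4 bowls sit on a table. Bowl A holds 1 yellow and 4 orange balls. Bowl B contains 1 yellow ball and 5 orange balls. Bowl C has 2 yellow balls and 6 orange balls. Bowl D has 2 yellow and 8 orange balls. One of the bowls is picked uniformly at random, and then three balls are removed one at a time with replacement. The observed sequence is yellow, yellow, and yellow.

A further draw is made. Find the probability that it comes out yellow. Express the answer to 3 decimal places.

Under each hypothesis, the probability of the observed sequence is: P(data | bowl A) = (1/5)(1/5)(1/5) = 0.008; P(data | bowl B) = (1/6)(1/6)(1/6) = 0.0046296; P(data | bowl C) = (2/8)(2/8)(2/8) = 0.015625; P(data | bowl D) = (2/10)(2/10)(2/10) = 0.008.
Multiplying each by its prior: 1/4 · 0.008 = 0.002, 1/4 · 0.0046296 = 0.0011574, 1/4 · 0.015625 = 0.0039062, 1/4 · 0.008 = 0.002; summing to 0.0090637.
Dividing through by the total gives posterior P(bowl A | data) = 0.22066, P(bowl B | data) = 0.1277, P(bowl C | data) = 0.43098, P(bowl D | data) = 0.22066.
The predictive probability is P(yellow next | data) = (1/5)(0.22066) + (1/6)(0.1277) + (1/4)(0.43098) + (1/5)(0.22066) = 0.21729.

0.217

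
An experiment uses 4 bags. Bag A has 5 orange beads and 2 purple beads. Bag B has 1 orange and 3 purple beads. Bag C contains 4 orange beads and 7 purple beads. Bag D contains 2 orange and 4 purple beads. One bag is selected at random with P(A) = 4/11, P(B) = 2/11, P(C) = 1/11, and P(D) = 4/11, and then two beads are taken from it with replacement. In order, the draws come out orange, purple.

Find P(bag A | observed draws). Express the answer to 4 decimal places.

For each hypothesis, P(data | H) works out to: P(data | bag A) = (5/7)(2/7) = 0.20408; P(data | bag B) = (1/4)(3/4) = 0.1875; P(data | bag C) = (4/11)(7/11) = 0.2314; P(data | bag D) = (2/6)(4/6) = 0.22222.
Weighting by the prior gives 4/11 · 0.20408 = 0.074212, 2/11 · 0.1875 = 0.034091, 1/11 · 0.2314 = 0.021037, 4/11 · 0.22222 = 0.080808; with total 0.21015.
Therefore the posterior P(bag A | data) = (0.074212) / (0.21015) = 0.35314.

0.3531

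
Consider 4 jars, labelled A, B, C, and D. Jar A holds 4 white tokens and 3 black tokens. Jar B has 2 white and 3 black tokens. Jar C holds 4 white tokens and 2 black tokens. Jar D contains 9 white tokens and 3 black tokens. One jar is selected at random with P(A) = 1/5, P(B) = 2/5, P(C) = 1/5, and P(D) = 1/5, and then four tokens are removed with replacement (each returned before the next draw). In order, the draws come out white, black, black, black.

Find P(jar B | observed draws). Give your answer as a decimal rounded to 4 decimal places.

0.6798

For each hypothesis, P(data | H) works out to: P(data | jar A) = (4/7)(3/7)(3/7)(3/7) = 0.044981; P(data | jar B) = (2/5)(3/5)(3/5)(3/5) = 0.0864; P(data | jar C) = (4/6)(2/6)(2/6)(2/6) = 0.024691; P(data | jar D) = (9/12)(3/12)(3/12)(3/12) = 0.011719.
Weighting by the prior gives 1/5 · 0.044981 = 0.0089963, 2/5 · 0.0864 = 0.03456, 1/5 · 0.024691 = 0.0049383, 1/5 · 0.011719 = 0.0023437; summing to 0.050838.
Therefore the posterior P(jar B | data) = (0.03456) / (0.050838) = 0.6798.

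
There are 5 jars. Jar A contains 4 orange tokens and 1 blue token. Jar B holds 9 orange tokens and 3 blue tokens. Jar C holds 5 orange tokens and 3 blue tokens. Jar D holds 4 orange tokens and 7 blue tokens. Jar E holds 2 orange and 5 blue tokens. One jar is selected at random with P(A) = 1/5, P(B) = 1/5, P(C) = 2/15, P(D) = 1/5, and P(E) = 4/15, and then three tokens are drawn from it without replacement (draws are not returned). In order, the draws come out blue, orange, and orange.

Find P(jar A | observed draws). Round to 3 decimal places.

The likelihood of the observed sequence under each hypothesis: P(data | jar A) = (1/5)(4/4)(3/3) = 0.2; P(data | jar B) = (3/12)(9/11)(8/10) = 0.16364; P(data | jar C) = (3/8)(5/7)(4/6) = 0.17857; P(data | jar D) = (7/11)(4/10)(3/9) = 0.084848; P(data | jar E) = (5/7)(2/6)(1/5) = 0.047619.
Multiplying each by its prior: 1/5 · 0.2 = 0.04, 1/5 · 0.16364 = 0.032727, 2/15 · 0.17857 = 0.02381, 1/5 · 0.084848 = 0.01697, 4/15 · 0.047619 = 0.012698; summing to 0.1262.
Hence P(jar A | data) = (0.04) / (0.1262) = 0.31694.

0.317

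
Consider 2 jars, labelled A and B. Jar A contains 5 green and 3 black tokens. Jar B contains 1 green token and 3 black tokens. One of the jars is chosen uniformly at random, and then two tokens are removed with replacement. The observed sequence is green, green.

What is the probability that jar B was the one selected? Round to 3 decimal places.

Under each hypothesis, the probability of the observed sequence is: P(data | jar A) = (5/8)(5/8) = 25/64; P(data | jar B) = (1/4)(1/4) = 1/16.
Multiplying each by its prior: 1/2 · 25/64 = 25/128, 1/2 · 1/16 = 1/32; these sum to 29/128.
By Bayes' rule, P(jar B | data) = (1/32) / (29/128) = 4/29.

0.138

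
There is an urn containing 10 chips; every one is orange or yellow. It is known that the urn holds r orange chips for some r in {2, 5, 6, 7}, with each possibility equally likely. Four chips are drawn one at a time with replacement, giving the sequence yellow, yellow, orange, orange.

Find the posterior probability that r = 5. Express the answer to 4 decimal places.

Compute the likelihood of the observed sequence for each case: P(data | r = 2) = (8/10)(8/10)(2/10)(2/10) = 0.0256; P(data | r = 5) = (5/10)(5/10)(5/10)(5/10) = 0.0625; P(data | r = 6) = (4/10)(4/10)(6/10)(6/10) = 0.0576; P(data | r = 7) = (3/10)(3/10)(7/10)(7/10) = 0.0441.
Multiplying each by its prior: 1/4 · 0.0256 = 0.0064, 1/4 · 0.0625 = 0.015625, 1/4 · 0.0576 = 0.0144, 1/4 · 0.0441 = 0.011025; summing to 0.04745.
So P(r = 5 | data) = (0.015625) / (0.04745) = 0.32929.

0.3293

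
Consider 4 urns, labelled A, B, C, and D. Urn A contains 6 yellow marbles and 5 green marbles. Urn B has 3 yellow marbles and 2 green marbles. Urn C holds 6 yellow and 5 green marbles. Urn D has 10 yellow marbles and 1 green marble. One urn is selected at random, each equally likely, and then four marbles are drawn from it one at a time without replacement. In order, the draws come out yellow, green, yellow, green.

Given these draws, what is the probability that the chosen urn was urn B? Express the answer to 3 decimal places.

0.398

The likelihood of the observed sequence under each hypothesis: P(data | urn A) = (6/11)(5/10)(5/9)(4/8) = 0.075758; P(data | urn B) = (3/5)(2/4)(2/3)(1/2) = 0.1; P(data | urn C) = (6/11)(5/10)(5/9)(4/8) = 0.075758; P(data | urn D) = (10/11)(1/10)(9/9)(0/8) = 0.
The prior-weighted likelihoods are 1/4 · 0.075758 = 0.018939, 1/4 · 0.1 = 0.025, 1/4 · 0.075758 = 0.018939, 1/4 · 0 = 0; summing to 0.062879.
By Bayes' rule, P(urn B | data) = (0.025) / (0.062879) = 0.39759.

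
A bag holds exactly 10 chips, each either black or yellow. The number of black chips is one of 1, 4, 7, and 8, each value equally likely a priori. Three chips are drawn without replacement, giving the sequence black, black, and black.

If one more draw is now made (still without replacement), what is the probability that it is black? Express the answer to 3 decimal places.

For each hypothesis, P(data | H) works out to: P(data | r = 1) = (1/10)(0/9) = 0; P(data | r = 4) = (4/10)(3/9)(2/8) = 1/30; P(data | r = 7) = (7/10)(6/9)(5/8) = 7/24; P(data | r = 8) = (8/10)(7/9)(6/8) = 7/15.
Multiplying each by its prior: 1/4 · 0 = 0, 1/4 · 1/30 = 1/120, 1/4 · 7/24 = 7/96, 1/4 · 7/15 = 7/60; these sum to 19/96.
The posterior is then P(r = 1 | data) = 0, P(r = 4 | data) = 4/95, P(r = 7 | data) = 7/19, P(r = 8 | data) = 56/95.
So P(black next | data) = Σ P(black next | H) P(H | data) = (1/7)(4/95) + (4/7)(7/19) + (5/7)(56/95) = 424/665.

0.638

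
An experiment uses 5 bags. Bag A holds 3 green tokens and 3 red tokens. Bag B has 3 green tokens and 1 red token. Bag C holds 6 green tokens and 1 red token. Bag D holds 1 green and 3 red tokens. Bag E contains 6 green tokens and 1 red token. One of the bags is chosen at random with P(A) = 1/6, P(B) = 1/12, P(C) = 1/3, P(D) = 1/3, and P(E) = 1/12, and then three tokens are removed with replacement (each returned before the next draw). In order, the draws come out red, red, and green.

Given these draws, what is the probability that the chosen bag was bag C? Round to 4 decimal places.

Under each hypothesis, the probability of the observed sequence is: P(data | bag A) = (3/6)(3/6)(3/6) = 0.125; P(data | bag B) = (1/4)(1/4)(3/4) = 0.046875; P(data | bag C) = (1/7)(1/7)(6/7) = 0.017493; P(data | bag D) = (3/4)(3/4)(1/4) = 0.14062; P(data | bag E) = (1/7)(1/7)(6/7) = 0.017493.
Weighting by the prior gives 1/6 · 0.125 = 0.020833, 1/12 · 0.046875 = 0.0039062, 1/3 · 0.017493 = 0.0058309, 1/3 · 0.14062 = 0.046875, 1/12 · 0.017493 = 0.0014577; summing to 0.078903.
Hence P(bag C | data) = (0.0058309) / (0.078903) = 0.073899.

0.0739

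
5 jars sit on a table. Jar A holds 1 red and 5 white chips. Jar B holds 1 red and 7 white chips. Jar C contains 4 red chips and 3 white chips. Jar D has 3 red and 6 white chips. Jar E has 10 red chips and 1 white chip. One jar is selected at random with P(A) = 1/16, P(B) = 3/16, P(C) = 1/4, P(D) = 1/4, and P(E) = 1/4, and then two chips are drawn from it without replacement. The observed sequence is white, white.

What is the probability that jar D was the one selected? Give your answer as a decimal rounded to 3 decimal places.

Under each hypothesis, the probability of the observed sequence is: P(data | jar A) = (5/6)(4/5) = 0.66667; P(data | jar B) = (7/8)(6/7) = 0.75; P(data | jar C) = (3/7)(2/6) = 0.14286; P(data | jar D) = (6/9)(5/8) = 0.41667; P(data | jar E) = (1/11)(0/10) = 0.
Multiplying each by its prior: 1/16 · 0.66667 = 0.041667, 3/16 · 0.75 = 0.14062, 1/4 · 0.14286 = 0.035714, 1/4 · 0.41667 = 0.10417, 1/4 · 0 = 0; these sum to 0.32217.
So P(jar D | data) = (0.10417) / (0.32217) = 0.32333.

0.323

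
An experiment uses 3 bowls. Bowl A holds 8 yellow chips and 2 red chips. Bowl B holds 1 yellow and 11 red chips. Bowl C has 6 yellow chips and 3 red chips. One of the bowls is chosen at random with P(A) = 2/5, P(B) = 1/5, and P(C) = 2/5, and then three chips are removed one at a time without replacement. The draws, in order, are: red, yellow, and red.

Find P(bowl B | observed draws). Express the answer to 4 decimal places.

Under each hypothesis, the probability of the observed sequence is: P(data | bowl A) = (2/10)(8/9)(1/8) = 0.022222; P(data | bowl B) = (11/12)(1/11)(10/10) = 0.083333; P(data | bowl C) = (3/9)(6/8)(2/7) = 0.071429.
Multiplying each by its prior: 2/5 · 0.022222 = 0.0088889, 1/5 · 0.083333 = 0.016667, 2/5 · 0.071429 = 0.028571; summing to 0.054127.
Hence P(bowl B | data) = (0.016667) / (0.054127) = 0.30792.

0.3079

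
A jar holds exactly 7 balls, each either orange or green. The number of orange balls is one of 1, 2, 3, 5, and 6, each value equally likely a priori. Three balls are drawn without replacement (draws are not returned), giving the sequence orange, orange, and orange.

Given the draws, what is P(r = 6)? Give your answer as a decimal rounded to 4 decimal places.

0.6452

For each hypothesis, P(data | H) works out to: P(data | r = 1) = (1/7)(0/6) = 0; P(data | r = 2) = (2/7)(1/6)(0/5) = 0; P(data | r = 3) = (3/7)(2/6)(1/5) = 1/35; P(data | r = 5) = (5/7)(4/6)(3/5) = 2/7; P(data | r = 6) = (6/7)(5/6)(4/5) = 4/7.
Multiplying each by its prior: 1/5 · 0 = 0, 1/5 · 0 = 0, 1/5 · 1/35 = 1/175, 1/5 · 2/7 = 2/35, 1/5 · 4/7 = 4/35; with total 31/175.
Hence P(r = 6 | data) = (4/35) / (31/175) = 20/31.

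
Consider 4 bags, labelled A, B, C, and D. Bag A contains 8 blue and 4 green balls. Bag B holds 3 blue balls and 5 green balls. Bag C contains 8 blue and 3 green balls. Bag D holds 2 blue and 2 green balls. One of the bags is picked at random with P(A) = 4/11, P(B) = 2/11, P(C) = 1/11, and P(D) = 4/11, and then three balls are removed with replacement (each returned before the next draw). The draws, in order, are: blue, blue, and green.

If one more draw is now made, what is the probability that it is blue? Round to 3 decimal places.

The likelihood of the observed sequence under each hypothesis: P(data | bag A) = (8/12)(8/12)(4/12) = 0.14815; P(data | bag B) = (3/8)(3/8)(5/8) = 0.087891; P(data | bag C) = (8/11)(8/11)(3/11) = 0.14425; P(data | bag D) = (2/4)(2/4)(2/4) = 0.125.
Weighting by the prior gives 4/11 · 0.14815 = 0.053872, 2/11 · 0.087891 = 0.01598, 1/11 · 0.14425 = 0.013114, 4/11 · 0.125 = 0.045455; summing to 0.12842.
Dividing through by the total gives posterior P(bag A | data) = 0.4195, P(bag B | data) = 0.12444, P(bag C | data) = 0.10212, P(bag D | data) = 0.35395.
Averaging over the posterior, P(blue next | data) = (2/3)(0.4195) + (3/8)(0.12444) + (8/11)(0.10212) + (1/2)(0.35395) = 0.57757.

0.578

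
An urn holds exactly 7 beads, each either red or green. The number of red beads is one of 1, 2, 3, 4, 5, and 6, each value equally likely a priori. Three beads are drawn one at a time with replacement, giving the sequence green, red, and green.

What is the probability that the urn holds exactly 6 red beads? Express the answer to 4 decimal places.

0.0306

Compute the likelihood of the observed sequence for each case: P(data | r = 1) = (6/7)(1/7)(6/7) = 0.10496; P(data | r = 2) = (5/7)(2/7)(5/7) = 0.14577; P(data | r = 3) = (4/7)(3/7)(4/7) = 0.13994; P(data | r = 4) = (3/7)(4/7)(3/7) = 0.10496; P(data | r = 5) = (2/7)(5/7)(2/7) = 0.058309; P(data | r = 6) = (1/7)(6/7)(1/7) = 0.017493.
Multiplying each by its prior: 1/6 · 0.10496 = 0.017493, 1/6 · 0.14577 = 0.024295, 1/6 · 0.13994 = 0.023324, 1/6 · 0.10496 = 0.017493, 1/6 · 0.058309 = 0.0097182, 1/6 · 0.017493 = 0.0029155; with total 0.095238.
Therefore the posterior P(r = 6 | data) = (0.0029155) / (0.095238) = 0.030612.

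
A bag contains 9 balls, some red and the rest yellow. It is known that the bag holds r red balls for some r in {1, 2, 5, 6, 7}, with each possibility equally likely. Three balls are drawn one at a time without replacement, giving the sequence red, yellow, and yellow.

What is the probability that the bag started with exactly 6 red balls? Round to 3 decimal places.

Under each hypothesis, the probability of the observed sequence is: P(data | r = 1) = (1/9)(8/8)(7/7) = 1/9; P(data | r = 2) = (2/9)(7/8)(6/7) = 1/6; P(data | r = 5) = (5/9)(4/8)(3/7) = 5/42; P(data | r = 6) = (6/9)(3/8)(2/7) = 1/14; P(data | r = 7) = (7/9)(2/8)(1/7) = 1/36.
The prior-weighted likelihoods are 1/5 · 1/9 = 1/45, 1/5 · 1/6 = 1/30, 1/5 · 5/42 = 1/42, 1/5 · 1/14 = 1/70, 1/5 · 1/36 = 1/180; summing to 25/252.
Therefore the posterior P(r = 6 | data) = (1/70) / (25/252) = 18/125.

0.144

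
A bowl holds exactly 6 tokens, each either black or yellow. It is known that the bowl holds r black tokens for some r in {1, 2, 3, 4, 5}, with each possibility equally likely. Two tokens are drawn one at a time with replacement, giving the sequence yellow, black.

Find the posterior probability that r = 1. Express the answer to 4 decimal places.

0.1429

Compute the likelihood of the observed sequence for each case: P(data | r = 1) = (5/6)(1/6) = 5/36; P(data | r = 2) = (4/6)(2/6) = 2/9; P(data | r = 3) = (3/6)(3/6) = 1/4; P(data | r = 4) = (2/6)(4/6) = 2/9; P(data | r = 5) = (1/6)(5/6) = 5/36.
Weighting by the prior gives 1/5 · 5/36 = 1/36, 1/5 · 2/9 = 2/45, 1/5 · 1/4 = 1/20, 1/5 · 2/9 = 2/45, 1/5 · 5/36 = 1/36; these sum to 7/36.
By Bayes' rule, P(r = 1 | data) = (1/36) / (7/36) = 1/7.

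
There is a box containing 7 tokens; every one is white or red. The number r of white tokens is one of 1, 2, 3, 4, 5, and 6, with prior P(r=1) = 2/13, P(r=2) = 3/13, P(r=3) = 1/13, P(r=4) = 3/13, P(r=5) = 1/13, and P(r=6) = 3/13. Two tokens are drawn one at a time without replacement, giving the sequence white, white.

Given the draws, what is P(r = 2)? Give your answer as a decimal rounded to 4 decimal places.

Under each hypothesis, the probability of the observed sequence is: P(data | r = 1) = (1/7)(0/6) = 0; P(data | r = 2) = (2/7)(1/6) = 1/21; P(data | r = 3) = (3/7)(2/6) = 1/7; P(data | r = 4) = (4/7)(3/6) = 2/7; P(data | r = 5) = (5/7)(4/6) = 10/21; P(data | r = 6) = (6/7)(5/6) = 5/7.
Weighting by the prior gives 2/13 · 0 = 0, 3/13 · 1/21 = 1/91, 1/13 · 1/7 = 1/91, 3/13 · 2/7 = 6/91, 1/13 · 10/21 = 10/273, 3/13 · 5/7 = 15/91; these sum to 79/273.
Hence P(r = 2 | data) = (1/91) / (79/273) = 3/79.

0.0380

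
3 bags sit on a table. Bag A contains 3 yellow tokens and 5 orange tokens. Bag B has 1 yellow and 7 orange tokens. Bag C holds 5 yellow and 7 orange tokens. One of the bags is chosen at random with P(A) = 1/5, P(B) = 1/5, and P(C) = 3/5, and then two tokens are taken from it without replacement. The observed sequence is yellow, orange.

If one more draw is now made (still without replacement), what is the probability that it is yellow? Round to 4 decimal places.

For each hypothesis, P(data | H) works out to: P(data | bag A) = (3/8)(5/7) = 15/56; P(data | bag B) = (1/8)(7/7) = 1/8; P(data | bag C) = (5/12)(7/11) = 35/132.
Multiplying each by its prior: 1/5 · 15/56 = 3/56, 1/5 · 1/8 = 1/40, 3/5 · 35/132 = 7/44; summing to 183/770.
The posterior is then P(bag A | data) = 55/244, P(bag B | data) = 77/732, P(bag C | data) = 245/366.
So P(yellow next | data) = Σ P(yellow next | H) P(H | data) = (1/3)(55/244) + (0)(77/732) + (2/5)(245/366) = 251/732.

0.3429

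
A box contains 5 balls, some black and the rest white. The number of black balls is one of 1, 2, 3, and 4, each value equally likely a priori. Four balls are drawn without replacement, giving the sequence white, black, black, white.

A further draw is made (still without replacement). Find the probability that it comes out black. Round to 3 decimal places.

0.500

For each hypothesis, P(data | H) works out to: P(data | r = 1) = (4/5)(1/4)(0/3) = 0; P(data | r = 2) = (3/5)(2/4)(1/3)(2/2) = 1/10; P(data | r = 3) = (2/5)(3/4)(2/3)(1/2) = 1/10; P(data | r = 4) = (1/5)(4/4)(3/3)(0/2) = 0.
The prior-weighted likelihoods are 1/4 · 0 = 0, 1/4 · 1/10 = 1/40, 1/4 · 1/10 = 1/40, 1/4 · 0 = 0; with total 1/20.
Dividing through by the total gives posterior P(r = 1 | data) = 0, P(r = 2 | data) = 1/2, P(r = 3 | data) = 1/2, P(r = 4 | data) = 0.
Averaging over the posterior, P(black next | data) = (0)(1/2) + (1)(1/2) = 1/2.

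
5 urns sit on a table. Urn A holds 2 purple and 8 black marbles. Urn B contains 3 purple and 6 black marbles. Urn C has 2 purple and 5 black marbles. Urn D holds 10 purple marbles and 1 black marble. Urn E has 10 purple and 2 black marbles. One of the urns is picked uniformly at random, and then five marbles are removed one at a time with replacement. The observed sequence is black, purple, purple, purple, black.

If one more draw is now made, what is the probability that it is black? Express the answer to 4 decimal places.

For each hypothesis, P(data | H) works out to: P(data | urn A) = (8/10)(2/10)(2/10)(2/10)(8/10) = 0.00512; P(data | urn B) = (6/9)(3/9)(3/9)(3/9)(6/9) = 0.016461; P(data | urn C) = (5/7)(2/7)(2/7)(2/7)(5/7) = 0.0119; P(data | urn D) = (1/11)(10/11)(10/11)(10/11)(1/11) = 0.0062092; P(data | urn E) = (2/12)(10/12)(10/12)(10/12)(2/12) = 0.016075.
Multiplying each by its prior: 1/5 · 0.00512 = 0.001024, 1/5 · 0.016461 = 0.0032922, 1/5 · 0.0119 = 0.00238, 1/5 · 0.0062092 = 0.0012418, 1/5 · 0.016075 = 0.003215; with total 0.011153.
The posterior is then P(urn A | data) = 0.091814, P(urn B | data) = 0.29518, P(urn C | data) = 0.21339, P(urn D | data) = 0.11135, P(urn E | data) = 0.28826.
So P(black next | data) = Σ P(black next | H) P(H | data) = (4/5)(0.091814) + (2/3)(0.29518) + (5/7)(0.21339) + (1/11)(0.11135) + (1/6)(0.28826) = 0.48083.

0.4808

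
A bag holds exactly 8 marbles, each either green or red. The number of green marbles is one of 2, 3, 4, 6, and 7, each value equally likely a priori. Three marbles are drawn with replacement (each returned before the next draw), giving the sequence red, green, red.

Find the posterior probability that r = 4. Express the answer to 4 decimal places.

Compute the likelihood of the observed sequence for each case: P(data | r = 2) = (6/8)(2/8)(6/8) = 0.14062; P(data | r = 3) = (5/8)(3/8)(5/8) = 0.14648; P(data | r = 4) = (4/8)(4/8)(4/8) = 0.125; P(data | r = 6) = (2/8)(6/8)(2/8) = 0.046875; P(data | r = 7) = (1/8)(7/8)(1/8) = 0.013672.
Weighting by the prior gives 1/5 · 0.14062 = 0.028125, 1/5 · 0.14648 = 0.029297, 1/5 · 0.125 = 0.025, 1/5 · 0.046875 = 0.009375, 1/5 · 0.013672 = 0.0027344; summing to 0.094531.
Hence P(r = 4 | data) = (0.025) / (0.094531) = 0.26446.

0.2645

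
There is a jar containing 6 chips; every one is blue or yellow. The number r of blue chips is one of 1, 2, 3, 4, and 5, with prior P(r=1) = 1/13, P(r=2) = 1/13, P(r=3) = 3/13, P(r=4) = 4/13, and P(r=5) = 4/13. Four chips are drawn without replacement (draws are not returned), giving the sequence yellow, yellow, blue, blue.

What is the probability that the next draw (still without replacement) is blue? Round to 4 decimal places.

Under each hypothesis, the probability of the observed sequence is: P(data | r = 1) = (5/6)(4/5)(1/4)(0/3) = 0; P(data | r = 2) = (4/6)(3/5)(2/4)(1/3) = 1/15; P(data | r = 3) = (3/6)(2/5)(3/4)(2/3) = 1/10; P(data | r = 4) = (2/6)(1/5)(4/4)(3/3) = 1/15; P(data | r = 5) = (1/6)(0/5) = 0.
Weighting by the prior gives 1/13 · 0 = 0, 1/13 · 1/15 = 1/195, 3/13 · 1/10 = 3/130, 4/13 · 1/15 = 4/195, 4/13 · 0 = 0; these sum to 19/390.
Normalising, the posterior is P(r = 1 | data) = 0, P(r = 2 | data) = 2/19, P(r = 3 | data) = 9/19, P(r = 4 | data) = 8/19, P(r = 5 | data) = 0.
Averaging over the posterior, P(blue next | data) = (0)(2/19) + (1/2)(9/19) + (1)(8/19) = 25/38.

0.6579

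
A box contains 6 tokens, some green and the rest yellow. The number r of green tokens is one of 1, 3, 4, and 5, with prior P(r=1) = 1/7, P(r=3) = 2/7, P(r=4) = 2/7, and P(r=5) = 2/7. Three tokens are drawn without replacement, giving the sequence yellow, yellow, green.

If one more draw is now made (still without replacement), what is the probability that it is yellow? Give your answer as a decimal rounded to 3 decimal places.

0.444

The likelihood of the observed sequence under each hypothesis: P(data | r = 1) = (5/6)(4/5)(1/4) = 1/6; P(data | r = 3) = (3/6)(2/5)(3/4) = 3/20; P(data | r = 4) = (2/6)(1/5)(4/4) = 1/15; P(data | r = 5) = (1/6)(0/5) = 0.
The prior-weighted likelihoods are 1/7 · 1/6 = 1/42, 2/7 · 3/20 = 3/70, 2/7 · 1/15 = 2/105, 2/7 · 0 = 0; with total 3/35.
Normalising, the posterior is P(r = 1 | data) = 5/18, P(r = 3 | data) = 1/2, P(r = 4 | data) = 2/9, P(r = 5 | data) = 0.
The predictive probability is P(yellow next | data) = (1)(5/18) + (1/3)(1/2) + (0)(2/9) = 4/9.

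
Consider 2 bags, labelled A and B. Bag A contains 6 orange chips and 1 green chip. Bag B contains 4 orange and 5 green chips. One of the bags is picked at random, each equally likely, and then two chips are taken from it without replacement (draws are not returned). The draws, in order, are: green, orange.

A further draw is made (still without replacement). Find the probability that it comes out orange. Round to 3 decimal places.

0.623

The likelihood of the observed sequence under each hypothesis: P(data | bag A) = (1/7)(6/6) = 1/7; P(data | bag B) = (5/9)(4/8) = 5/18.
Weighting by the prior gives 1/2 · 1/7 = 1/14, 1/2 · 5/18 = 5/36; with total 53/252.
The posterior is then P(bag A | data) = 18/53, P(bag B | data) = 35/53.
Averaging over the posterior, P(orange next | data) = (1)(18/53) + (3/7)(35/53) = 33/53.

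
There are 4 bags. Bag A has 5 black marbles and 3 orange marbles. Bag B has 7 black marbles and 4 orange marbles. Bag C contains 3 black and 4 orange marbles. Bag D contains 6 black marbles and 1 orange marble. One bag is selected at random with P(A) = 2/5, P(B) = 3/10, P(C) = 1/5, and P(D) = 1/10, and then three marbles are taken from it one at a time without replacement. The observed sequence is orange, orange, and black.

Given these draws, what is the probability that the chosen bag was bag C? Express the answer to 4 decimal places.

0.3592

For each hypothesis, P(data | H) works out to: P(data | bag A) = (3/8)(2/7)(5/6) = 5/56; P(data | bag B) = (4/11)(3/10)(7/9) = 14/165; P(data | bag C) = (4/7)(3/6)(3/5) = 6/35; P(data | bag D) = (1/7)(0/6) = 0.
Weighting by the prior gives 2/5 · 5/56 = 1/28, 3/10 · 14/165 = 7/275, 1/5 · 6/35 = 6/175, 1/10 · 0 = 0; these sum to 21/220.
So P(bag C | data) = (6/175) / (21/220) = 88/245.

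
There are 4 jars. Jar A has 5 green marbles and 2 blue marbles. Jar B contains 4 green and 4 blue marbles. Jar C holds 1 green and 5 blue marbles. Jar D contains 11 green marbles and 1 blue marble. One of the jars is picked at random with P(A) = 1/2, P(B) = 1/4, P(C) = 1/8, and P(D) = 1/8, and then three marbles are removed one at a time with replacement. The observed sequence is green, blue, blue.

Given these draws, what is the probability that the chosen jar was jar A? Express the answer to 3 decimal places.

Compute the likelihood of the observed sequence for each case: P(data | jar A) = (5/7)(2/7)(2/7) = 0.058309; P(data | jar B) = (4/8)(4/8)(4/8) = 0.125; P(data | jar C) = (1/6)(5/6)(5/6) = 0.11574; P(data | jar D) = (11/12)(1/12)(1/12) = 0.0063657.
Multiplying each by its prior: 1/2 · 0.058309 = 0.029155, 1/4 · 0.125 = 0.03125, 1/8 · 0.11574 = 0.014468, 1/8 · 0.0063657 = 0.00079572; with total 0.075668.
By Bayes' rule, P(jar A | data) = (0.029155) / (0.075668) = 0.3853.

0.385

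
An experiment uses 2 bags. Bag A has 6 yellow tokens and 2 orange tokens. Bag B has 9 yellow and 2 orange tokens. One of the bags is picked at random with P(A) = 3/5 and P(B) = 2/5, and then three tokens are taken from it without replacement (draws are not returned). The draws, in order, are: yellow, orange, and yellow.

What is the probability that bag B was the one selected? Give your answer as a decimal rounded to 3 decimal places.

0.352

The likelihood of the observed sequence under each hypothesis: P(data | bag A) = (6/8)(2/7)(5/6) = 0.17857; P(data | bag B) = (9/11)(2/10)(8/9) = 0.14545.
The prior-weighted likelihoods are 3/5 · 0.17857 = 0.10714, 2/5 · 0.14545 = 0.058182; these sum to 0.16532.
Therefore the posterior P(bag B | data) = (0.058182) / (0.16532) = 0.35192.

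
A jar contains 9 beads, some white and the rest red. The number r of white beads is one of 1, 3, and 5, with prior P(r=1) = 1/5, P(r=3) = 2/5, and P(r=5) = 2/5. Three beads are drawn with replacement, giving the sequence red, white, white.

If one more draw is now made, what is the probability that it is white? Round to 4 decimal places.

Under each hypothesis, the probability of the observed sequence is: P(data | r = 1) = (8/9)(1/9)(1/9) = 0.010974; P(data | r = 3) = (6/9)(3/9)(3/9) = 0.074074; P(data | r = 5) = (4/9)(5/9)(5/9) = 0.13717.
Multiplying each by its prior: 1/5 · 0.010974 = 0.0021948, 2/5 · 0.074074 = 0.02963, 2/5 · 0.13717 = 0.05487; with total 0.086694.
The posterior is then P(r = 1 | data) = 0.025316, P(r = 3 | data) = 0.34177, P(r = 5 | data) = 0.63291.
The predictive probability is P(white next | data) = (1/9)(0.025316) + (1/3)(0.34177) + (5/9)(0.63291) = 0.46835.

0.4684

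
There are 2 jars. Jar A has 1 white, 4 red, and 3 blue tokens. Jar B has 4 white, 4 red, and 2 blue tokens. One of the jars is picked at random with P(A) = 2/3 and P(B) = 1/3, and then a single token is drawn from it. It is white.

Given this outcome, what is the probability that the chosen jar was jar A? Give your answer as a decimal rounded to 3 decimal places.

0.385

The likelihood of this draw under each hypothesis: P(data | jar A) = (1/8) = 1/8; P(data | jar B) = (4/10) = 2/5.
Weighting by the prior gives 2/3 · 1/8 = 1/12, 1/3 · 2/5 = 2/15; summing to 13/60.
By Bayes' rule, P(jar A | data) = (1/12) / (13/60) = 5/13.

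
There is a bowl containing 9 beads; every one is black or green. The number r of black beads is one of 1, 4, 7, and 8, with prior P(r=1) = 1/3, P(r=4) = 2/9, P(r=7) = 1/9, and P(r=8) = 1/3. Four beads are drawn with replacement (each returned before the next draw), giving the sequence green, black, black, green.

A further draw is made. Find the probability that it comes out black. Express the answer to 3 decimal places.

0.507

The likelihood of the observed sequence under each hypothesis: P(data | r = 1) = (8/9)(1/9)(1/9)(8/9) = 0.0097546; P(data | r = 4) = (5/9)(4/9)(4/9)(5/9) = 0.060966; P(data | r = 7) = (2/9)(7/9)(7/9)(2/9) = 0.029873; P(data | r = 8) = (1/9)(8/9)(8/9)(1/9) = 0.0097546.
The prior-weighted likelihoods are 1/3 · 0.0097546 = 0.0032515, 2/9 · 0.060966 = 0.013548, 1/9 · 0.029873 = 0.0033193, 1/3 · 0.0097546 = 0.0032515; summing to 0.02337.
Dividing through by the total gives posterior P(r = 1 | data) = 0.13913, P(r = 4 | data) = 0.57971, P(r = 7 | data) = 0.14203, P(r = 8 | data) = 0.13913.
So P(black next | data) = Σ P(black next | H) P(H | data) = (1/9)(0.13913) + (4/9)(0.57971) + (7/9)(0.14203) + (8/9)(0.13913) = 0.50725.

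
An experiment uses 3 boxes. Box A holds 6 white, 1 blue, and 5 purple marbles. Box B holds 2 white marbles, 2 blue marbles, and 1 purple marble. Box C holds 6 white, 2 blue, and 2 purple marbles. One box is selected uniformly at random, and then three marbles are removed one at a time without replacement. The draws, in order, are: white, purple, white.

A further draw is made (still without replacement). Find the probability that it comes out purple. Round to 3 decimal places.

0.271

For each hypothesis, P(data | H) works out to: P(data | box A) = (6/12)(5/11)(5/10) = 5/44; P(data | box B) = (2/5)(1/4)(1/3) = 1/30; P(data | box C) = (6/10)(2/9)(5/8) = 1/12.
The prior-weighted likelihoods are 1/3 · 5/44 = 5/132, 1/3 · 1/30 = 1/90, 1/3 · 1/12 = 1/36; with total 38/495.
Normalising, the posterior is P(box A | data) = 0.49342, P(box B | data) = 0.14474, P(box C | data) = 0.36184.
The predictive probability is P(purple next | data) = (4/9)(0.49342) + (0)(0.14474) + (1/7)(0.36184) = 0.27099.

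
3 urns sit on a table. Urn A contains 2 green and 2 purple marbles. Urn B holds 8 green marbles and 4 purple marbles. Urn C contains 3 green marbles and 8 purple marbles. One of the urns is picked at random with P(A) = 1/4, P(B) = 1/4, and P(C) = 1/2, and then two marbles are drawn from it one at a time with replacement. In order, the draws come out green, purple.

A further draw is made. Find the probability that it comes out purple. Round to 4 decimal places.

0.5611

For each hypothesis, P(data | H) works out to: P(data | urn A) = (2/4)(2/4) = 0.25; P(data | urn B) = (8/12)(4/12) = 0.22222; P(data | urn C) = (3/11)(8/11) = 0.19835.
The prior-weighted likelihoods are 1/4 · 0.25 = 0.0625, 1/4 · 0.22222 = 0.055556, 1/2 · 0.19835 = 0.099174; summing to 0.21723.
Normalising, the posterior is P(urn A | data) = 0.28771, P(urn B | data) = 0.25575, P(urn C | data) = 0.45654.
So P(purple next | data) = Σ P(purple next | H) P(H | data) = (1/2)(0.28771) + (1/3)(0.25575) + (8/11)(0.45654) = 0.56113.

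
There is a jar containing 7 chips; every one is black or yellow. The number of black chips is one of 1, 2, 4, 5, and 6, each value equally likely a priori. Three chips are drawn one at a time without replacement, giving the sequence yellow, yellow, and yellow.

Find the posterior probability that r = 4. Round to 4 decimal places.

Compute the likelihood of the observed sequence for each case: P(data | r = 1) = (6/7)(5/6)(4/5) = 4/7; P(data | r = 2) = (5/7)(4/6)(3/5) = 2/7; P(data | r = 4) = (3/7)(2/6)(1/5) = 1/35; P(data | r = 5) = (2/7)(1/6)(0/5) = 0; P(data | r = 6) = (1/7)(0/6) = 0.
The prior-weighted likelihoods are 1/5 · 4/7 = 4/35, 1/5 · 2/7 = 2/35, 1/5 · 1/35 = 1/175, 1/5 · 0 = 0, 1/5 · 0 = 0; with total 31/175.
Hence P(r = 4 | data) = (1/175) / (31/175) = 1/31.

0.0323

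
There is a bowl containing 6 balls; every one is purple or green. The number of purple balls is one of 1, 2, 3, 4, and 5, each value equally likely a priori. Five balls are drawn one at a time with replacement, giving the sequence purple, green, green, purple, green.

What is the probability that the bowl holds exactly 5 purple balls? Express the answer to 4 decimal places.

For each hypothesis, P(data | H) works out to: P(data | r = 1) = (1/6)(5/6)(5/6)(1/6)(5/6) = 0.016075; P(data | r = 2) = (2/6)(4/6)(4/6)(2/6)(4/6) = 0.032922; P(data | r = 3) = (3/6)(3/6)(3/6)(3/6)(3/6) = 0.03125; P(data | r = 4) = (4/6)(2/6)(2/6)(4/6)(2/6) = 0.016461; P(data | r = 5) = (5/6)(1/6)(1/6)(5/6)(1/6) = 0.003215.
The prior-weighted likelihoods are 1/5 · 0.016075 = 0.003215, 1/5 · 0.032922 = 0.0065844, 1/5 · 0.03125 = 0.00625, 1/5 · 0.016461 = 0.0032922, 1/5 · 0.003215 = 0.000643; summing to 0.019985.
Hence P(r = 5 | data) = (0.000643) / (0.019985) = 0.032175.

0.0322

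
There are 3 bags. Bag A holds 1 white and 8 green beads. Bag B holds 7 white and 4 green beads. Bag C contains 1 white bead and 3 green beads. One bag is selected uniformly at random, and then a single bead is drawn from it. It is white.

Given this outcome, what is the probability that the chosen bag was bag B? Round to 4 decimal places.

0.6380

For each hypothesis, P(data | H) works out to: P(data | bag A) = (1/9) = 0.11111; P(data | bag B) = (7/11) = 0.63636; P(data | bag C) = (1/4) = 0.25.
Weighting by the prior gives 1/3 · 0.11111 = 0.037037, 1/3 · 0.63636 = 0.21212, 1/3 · 0.25 = 0.083333; with total 0.33249.
Hence P(bag B | data) = (0.21212) / (0.33249) = 0.63797.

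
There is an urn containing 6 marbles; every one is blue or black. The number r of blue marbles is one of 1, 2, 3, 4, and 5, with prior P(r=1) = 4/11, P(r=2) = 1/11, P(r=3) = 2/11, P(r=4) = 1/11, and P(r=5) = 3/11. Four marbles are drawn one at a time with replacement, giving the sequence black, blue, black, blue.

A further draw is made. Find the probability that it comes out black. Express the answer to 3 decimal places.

Compute the likelihood of the observed sequence for each case: P(data | r = 1) = (5/6)(1/6)(5/6)(1/6) = 0.01929; P(data | r = 2) = (4/6)(2/6)(4/6)(2/6) = 0.049383; P(data | r = 3) = (3/6)(3/6)(3/6)(3/6) = 0.0625; P(data | r = 4) = (2/6)(4/6)(2/6)(4/6) = 0.049383; P(data | r = 5) = (1/6)(5/6)(1/6)(5/6) = 0.01929.
The prior-weighted likelihoods are 4/11 · 0.01929 = 0.0070146, 1/11 · 0.049383 = 0.0044893, 2/11 · 0.0625 = 0.011364, 1/11 · 0.049383 = 0.0044893, 3/11 · 0.01929 = 0.0052609; these sum to 0.032618.
Dividing through by the total gives posterior P(r = 1 | data) = 0.21505, P(r = 2 | data) = 0.13763, P(r = 3 | data) = 0.34839, P(r = 4 | data) = 0.13763, P(r = 5 | data) = 0.16129.
Averaging over the posterior, P(black next | data) = (5/6)(0.21505) + (2/3)(0.13763) + (1/2)(0.34839) + (1/3)(0.13763) + (1/6)(0.16129) = 0.51792.

0.518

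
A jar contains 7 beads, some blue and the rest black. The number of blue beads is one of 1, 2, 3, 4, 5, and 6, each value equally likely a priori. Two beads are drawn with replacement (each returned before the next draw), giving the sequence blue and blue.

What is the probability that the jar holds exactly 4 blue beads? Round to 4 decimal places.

Compute the likelihood of the observed sequence for each case: P(data | r = 1) = (1/7)(1/7) = 1/49; P(data | r = 2) = (2/7)(2/7) = 4/49; P(data | r = 3) = (3/7)(3/7) = 9/49; P(data | r = 4) = (4/7)(4/7) = 16/49; P(data | r = 5) = (5/7)(5/7) = 25/49; P(data | r = 6) = (6/7)(6/7) = 36/49.
Multiplying each by its prior: 1/6 · 1/49 = 1/294, 1/6 · 4/49 = 2/147, 1/6 · 9/49 = 3/98, 1/6 · 16/49 = 8/147, 1/6 · 25/49 = 25/294, 1/6 · 36/49 = 6/49; with total 13/42.
Hence P(r = 4 | data) = (8/147) / (13/42) = 16/91.

0.1758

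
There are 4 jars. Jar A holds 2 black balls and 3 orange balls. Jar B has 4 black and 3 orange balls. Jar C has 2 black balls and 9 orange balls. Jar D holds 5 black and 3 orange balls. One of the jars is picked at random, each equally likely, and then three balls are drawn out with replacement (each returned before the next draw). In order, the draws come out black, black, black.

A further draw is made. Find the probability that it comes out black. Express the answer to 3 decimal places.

Compute the likelihood of the observed sequence for each case: P(data | jar A) = (2/5)(2/5)(2/5) = 0.064; P(data | jar B) = (4/7)(4/7)(4/7) = 0.18659; P(data | jar C) = (2/11)(2/11)(2/11) = 0.0060105; P(data | jar D) = (5/8)(5/8)(5/8) = 0.24414.
Multiplying each by its prior: 1/4 · 0.064 = 0.016, 1/4 · 0.18659 = 0.046647, 1/4 · 0.0060105 = 0.0015026, 1/4 · 0.24414 = 0.061035; summing to 0.12519.
Dividing through by the total gives posterior P(jar A | data) = 0.12781, P(jar B | data) = 0.37263, P(jar C | data) = 0.012003, P(jar D | data) = 0.48756.
Averaging over the posterior, P(black next | data) = (2/5)(0.12781) + (4/7)(0.37263) + (2/11)(0.012003) + (5/8)(0.48756) = 0.57096.

0.571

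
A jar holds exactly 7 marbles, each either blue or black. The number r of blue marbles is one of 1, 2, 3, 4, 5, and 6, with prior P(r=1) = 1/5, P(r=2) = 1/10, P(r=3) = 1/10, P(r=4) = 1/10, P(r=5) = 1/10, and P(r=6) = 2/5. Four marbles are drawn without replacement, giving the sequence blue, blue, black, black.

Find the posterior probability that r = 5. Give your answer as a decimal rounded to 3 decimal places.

For each hypothesis, P(data | H) works out to: P(data | r = 1) = (1/7)(0/6) = 0; P(data | r = 2) = (2/7)(1/6)(5/5)(4/4) = 1/21; P(data | r = 3) = (3/7)(2/6)(4/5)(3/4) = 3/35; P(data | r = 4) = (4/7)(3/6)(3/5)(2/4) = 3/35; P(data | r = 5) = (5/7)(4/6)(2/5)(1/4) = 1/21; P(data | r = 6) = (6/7)(5/6)(1/5)(0/4) = 0.
Multiplying each by its prior: 1/5 · 0 = 0, 1/10 · 1/21 = 1/210, 1/10 · 3/35 = 3/350, 1/10 · 3/35 = 3/350, 1/10 · 1/21 = 1/210, 2/5 · 0 = 0; with total 2/75.
So P(r = 5 | data) = (1/210) / (2/75) = 5/28.

0.179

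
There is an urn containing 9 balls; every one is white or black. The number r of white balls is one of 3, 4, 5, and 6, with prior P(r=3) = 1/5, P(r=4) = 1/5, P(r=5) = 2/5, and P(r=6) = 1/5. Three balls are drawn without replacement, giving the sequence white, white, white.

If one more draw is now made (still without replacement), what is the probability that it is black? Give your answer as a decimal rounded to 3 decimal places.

0.615

Under each hypothesis, the probability of the observed sequence is: P(data | r = 3) = (3/9)(2/8)(1/7) = 1/84; P(data | r = 4) = (4/9)(3/8)(2/7) = 1/21; P(data | r = 5) = (5/9)(4/8)(3/7) = 5/42; P(data | r = 6) = (6/9)(5/8)(4/7) = 5/21.
Multiplying each by its prior: 1/5 · 1/84 = 1/420, 1/5 · 1/21 = 1/105, 2/5 · 5/42 = 1/21, 1/5 · 5/21 = 1/21; these sum to 3/28.
The posterior is then P(r = 3 | data) = 1/45, P(r = 4 | data) = 4/45, P(r = 5 | data) = 4/9, P(r = 6 | data) = 4/9.
Averaging over the posterior, P(black next | data) = (1)(1/45) + (5/6)(4/45) + (2/3)(4/9) + (1/2)(4/9) = 83/135.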